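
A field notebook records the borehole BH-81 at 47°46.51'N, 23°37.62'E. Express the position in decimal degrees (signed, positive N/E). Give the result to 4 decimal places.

+47.7752°, +23.6270°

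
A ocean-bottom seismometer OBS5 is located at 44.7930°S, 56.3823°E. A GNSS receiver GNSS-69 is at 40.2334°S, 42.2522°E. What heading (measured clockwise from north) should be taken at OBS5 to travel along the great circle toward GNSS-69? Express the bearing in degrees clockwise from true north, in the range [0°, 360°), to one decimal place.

Δλ = -14.1301°
y = sin Δλ · cos φ₂ = -0.186369
x = cos φ₁ sin φ₂ − sin φ₁ cos φ₂ cos Δλ = 0.063222
θ = atan2(y, x) = -71.2615° → 288.7385° (mod 360°)

288.7°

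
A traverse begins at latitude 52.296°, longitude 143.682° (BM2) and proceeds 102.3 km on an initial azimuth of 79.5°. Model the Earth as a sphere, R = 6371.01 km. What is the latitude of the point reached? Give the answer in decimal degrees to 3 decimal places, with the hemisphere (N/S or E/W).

δ = d/R = 102.3/6371.01 = 0.016057 rad
φ₂ = arcsin(sin φ₁ cos δ + cos φ₁ sin δ cos θ)
   = arcsin(0.79118·0.99987 + 0.61158·0.01606·0.18224) = 52.45438°
λ₂ = λ₁ + atan2(sin θ sin δ cos φ₁, cos δ − sin φ₁ sin φ₂) = 145.16653°

52.454°N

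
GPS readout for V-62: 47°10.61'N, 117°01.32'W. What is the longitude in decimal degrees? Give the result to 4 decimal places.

117.0220°W

117° + 1.32′/60 = 117 + 0.02200 = 117.0220°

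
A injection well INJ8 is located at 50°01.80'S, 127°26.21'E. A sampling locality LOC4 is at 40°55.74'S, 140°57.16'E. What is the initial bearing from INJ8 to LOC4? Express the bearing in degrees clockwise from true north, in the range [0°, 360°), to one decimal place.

51.2°

INJ8: φ = -50.03000°, λ = +127.43683°
LOC4: φ = -40.92900°, λ = +140.95267°
Δλ = 13.5158°
y = sin Δλ · cos φ₂ = 0.176576
x = cos φ₁ sin φ₂ − sin φ₁ cos φ₂ cos Δλ = 0.142140
θ = atan2(y, x) = 51.1668° → 51.1668° (mod 360°)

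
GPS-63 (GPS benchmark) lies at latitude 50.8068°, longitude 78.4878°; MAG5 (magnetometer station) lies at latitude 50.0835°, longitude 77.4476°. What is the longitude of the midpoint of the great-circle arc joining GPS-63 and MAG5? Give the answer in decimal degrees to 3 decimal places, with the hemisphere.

Bx = cos φ₂ cos Δλ = 0.641565,  By = cos φ₂ sin Δλ = -0.011649
φₘ = atan2(sin φ₁ + sin φ₂, √((cos φ₁ + Bx)² + By²)) = 50.44631°
λₘ = λ₁ + atan2(By, cos φ₁ + Bx) = 77.96373°

77.964°E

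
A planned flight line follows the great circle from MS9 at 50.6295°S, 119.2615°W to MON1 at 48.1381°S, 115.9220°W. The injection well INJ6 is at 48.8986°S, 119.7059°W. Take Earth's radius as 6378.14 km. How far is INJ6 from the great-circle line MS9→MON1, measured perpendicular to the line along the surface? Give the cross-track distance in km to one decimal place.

δ₁₃ = central angle MS9→INJ6 = 0.030622 rad  (haversine)
θ₁₃ = bearing MS9→INJ6 = 350.414°,  θ₁₂ = bearing MS9→MON1 = 42.386°
dₓₜ = R·arcsin(sin δ₁₃ · sin(θ₁₃ − θ₁₂)) = 6378.14·arcsin(0.03062·sin(308.028°)) = -153.842 km
|dₓₜ| = 153.842 km

153.8 km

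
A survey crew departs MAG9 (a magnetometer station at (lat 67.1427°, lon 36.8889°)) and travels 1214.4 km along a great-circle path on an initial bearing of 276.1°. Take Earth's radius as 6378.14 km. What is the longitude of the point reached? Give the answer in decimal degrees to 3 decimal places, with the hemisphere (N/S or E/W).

9.479°E

δ = d/R = 1214.4/6378.14 = 0.190400 rad
φ₂ = arcsin(sin φ₁ cos δ + cos φ₁ sin δ cos θ)
   = arcsin(0.92148·0.98193 + 0.38844·0.18925·0.10626) = 65.87200°
λ₂ = λ₁ + atan2(sin θ sin δ cos φ₁, cos δ − sin φ₁ sin φ₂) = 9.47918°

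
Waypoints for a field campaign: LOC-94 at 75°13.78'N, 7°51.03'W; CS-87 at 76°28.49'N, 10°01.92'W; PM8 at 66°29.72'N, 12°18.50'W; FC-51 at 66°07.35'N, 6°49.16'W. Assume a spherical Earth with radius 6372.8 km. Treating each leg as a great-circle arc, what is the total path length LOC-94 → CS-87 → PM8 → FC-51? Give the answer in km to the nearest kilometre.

LOC-94: φ = +75.22967°, λ = -7.85050°
CS-87: φ = +76.47483°, λ = -10.03200°
PM8: φ = +66.49533°, λ = -12.30833°
FC-51: φ = +66.12250°, λ = -6.81933°
LOC-94→CS-87: c = 0.023637 rad, d = 150.64 km
CS-87→PM8: c = 0.174599 rad, d = 1112.69 km
PM8→FC-51: c = 0.039026 rad, d = 248.71 km
Total = 150.64 + 1112.69 + 248.71 = 1512.03 km

1512 km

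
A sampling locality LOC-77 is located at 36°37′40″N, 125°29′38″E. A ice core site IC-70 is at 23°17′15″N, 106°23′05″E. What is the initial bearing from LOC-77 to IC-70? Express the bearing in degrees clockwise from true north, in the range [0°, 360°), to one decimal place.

236.3°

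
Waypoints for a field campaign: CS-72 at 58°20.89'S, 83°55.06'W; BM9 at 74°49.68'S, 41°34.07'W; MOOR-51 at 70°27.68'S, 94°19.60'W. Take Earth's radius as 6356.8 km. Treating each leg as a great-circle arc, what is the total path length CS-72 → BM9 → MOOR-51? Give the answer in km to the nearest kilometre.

CS-72: φ = -58.34817°, λ = -83.91767°
BM9: φ = -74.82800°, λ = -41.56783°
MOOR-51: φ = -70.46133°, λ = -94.32667°
CS-72→BM9: c = 0.394781 rad, d = 2509.55 km
BM9→MOOR-51: c = 0.274584 rad, d = 1745.48 km
Total = 2509.55 + 1745.48 = 4255.02 km

4255 km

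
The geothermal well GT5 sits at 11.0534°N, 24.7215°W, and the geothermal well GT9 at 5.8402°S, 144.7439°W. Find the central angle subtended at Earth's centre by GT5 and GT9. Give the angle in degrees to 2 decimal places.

Δφ = -16.8936°,  Δλ = -120.0224°
a = sin²(Δφ/2) + cos φ₁ cos φ₂ sin²(Δλ/2) = 0.754008
c = 2·arcsin(√a) = 2.103677 rad = 120.5318°

120.53°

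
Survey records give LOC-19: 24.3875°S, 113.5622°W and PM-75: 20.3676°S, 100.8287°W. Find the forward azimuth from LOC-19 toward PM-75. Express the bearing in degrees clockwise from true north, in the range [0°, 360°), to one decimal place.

73.7°

Δλ = 12.7335°
y = sin Δλ · cos φ₂ = 0.206636
x = cos φ₁ sin φ₂ − sin φ₁ cos φ₂ cos Δλ = 0.060583
θ = atan2(y, x) = 73.6596° → 73.6596° (mod 360°)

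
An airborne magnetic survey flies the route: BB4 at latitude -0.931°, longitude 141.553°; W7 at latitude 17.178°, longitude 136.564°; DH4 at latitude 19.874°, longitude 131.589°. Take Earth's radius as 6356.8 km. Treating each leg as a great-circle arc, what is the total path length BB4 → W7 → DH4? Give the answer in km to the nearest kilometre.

BB4→W7: c = 0.327505 rad, d = 2081.89 km
W7→DH4: c = 0.094817 rad, d = 602.73 km
Total = 2081.89 + 602.73 = 2684.62 km

2685 km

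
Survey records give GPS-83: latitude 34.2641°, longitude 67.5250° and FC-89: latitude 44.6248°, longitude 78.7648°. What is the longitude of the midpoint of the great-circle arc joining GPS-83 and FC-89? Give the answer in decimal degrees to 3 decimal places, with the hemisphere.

72.724°E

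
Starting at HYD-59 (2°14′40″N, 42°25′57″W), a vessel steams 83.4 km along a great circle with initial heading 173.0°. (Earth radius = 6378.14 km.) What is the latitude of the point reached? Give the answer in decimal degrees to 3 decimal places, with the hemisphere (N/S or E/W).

1.501°N

HYD-59: φ = +2.24444°, λ = -42.43250°
δ = d/R = 83.4/6378.14 = 0.013076 rad
φ₂ = arcsin(sin φ₁ cos δ + cos φ₁ sin δ cos θ)
   = arcsin(0.03916·0.99991 + 0.99923·0.01308·-0.99255) = 1.50083°
λ₂ = λ₁ + atan2(sin θ sin δ cos φ₁, cos δ − sin φ₁ sin φ₂) = -42.34117°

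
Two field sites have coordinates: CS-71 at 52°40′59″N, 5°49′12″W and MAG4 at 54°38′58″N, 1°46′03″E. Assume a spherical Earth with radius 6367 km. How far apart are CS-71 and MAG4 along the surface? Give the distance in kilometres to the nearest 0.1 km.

CS-71: φ = +52.68306°, λ = -5.82000°
MAG4: φ = +54.64944°, λ = +1.76750°
Δφ = 1.9664°,  Δλ = 7.5875°
a = sin²(Δφ/2) + cos φ₁ cos φ₂ sin²(Δλ/2) = 0.001830
c = 2·arcsin(√a) = 0.085582 rad = 4.9035°
d = R·c = 6367 × 0.085582 = 544.9 km

544.9 km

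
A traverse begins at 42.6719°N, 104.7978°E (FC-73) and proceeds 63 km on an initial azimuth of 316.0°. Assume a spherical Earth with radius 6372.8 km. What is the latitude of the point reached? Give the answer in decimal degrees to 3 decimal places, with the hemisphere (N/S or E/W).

δ = d/R = 63/6372.8 = 0.009886 rad
φ₂ = arcsin(sin φ₁ cos δ + cos φ₁ sin δ cos θ)
   = arcsin(0.67780·0.99995 + 0.73525·0.00989·0.71934) = 43.07809°
λ₂ = λ₁ + atan2(sin θ sin δ cos φ₁, cos δ − sin φ₁ sin φ₂) = 104.25912°

43.078°N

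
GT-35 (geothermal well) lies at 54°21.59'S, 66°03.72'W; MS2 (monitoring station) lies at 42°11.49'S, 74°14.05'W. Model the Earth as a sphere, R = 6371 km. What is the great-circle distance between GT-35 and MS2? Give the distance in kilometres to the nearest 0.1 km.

GT-35: φ = -54.35983°, λ = -66.06200°
MS2: φ = -42.19150°, λ = -74.23417°
Δφ = 12.1683°,  Δλ = -8.1722°
a = sin²(Δφ/2) + cos φ₁ cos φ₂ sin²(Δλ/2) = 0.013426
c = 2·arcsin(√a) = 0.232260 rad = 13.3075°
d = R·c = 6371 × 0.232260 = 1479.7 km

1479.7 km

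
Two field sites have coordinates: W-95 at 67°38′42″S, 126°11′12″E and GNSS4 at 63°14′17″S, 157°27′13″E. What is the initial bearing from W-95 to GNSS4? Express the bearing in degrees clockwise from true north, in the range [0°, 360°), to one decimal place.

86.0°

W-95: φ = -67.64500°, λ = +126.18667°
GNSS4: φ = -63.23806°, λ = +157.45361°
Δλ = 31.2669°
y = sin Δλ · cos φ₂ = 0.233709
x = cos φ₁ sin φ₂ − sin φ₁ cos φ₂ cos Δλ = 0.016355
θ = atan2(y, x) = 85.9970° → 85.9970° (mod 360°)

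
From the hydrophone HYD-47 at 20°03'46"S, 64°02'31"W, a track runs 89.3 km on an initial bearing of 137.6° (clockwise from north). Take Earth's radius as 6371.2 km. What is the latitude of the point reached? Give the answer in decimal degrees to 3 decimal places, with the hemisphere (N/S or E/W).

20.655°S

HYD-47: φ = -20.06278°, λ = -64.04194°
δ = d/R = 89.3/6371.2 = 0.014016 rad
φ₂ = arcsin(sin φ₁ cos δ + cos φ₁ sin δ cos θ)
   = arcsin(-0.34305·0.99990 + 0.93932·0.01402·-0.73846) = -20.65486°
λ₂ = λ₁ + atan2(sin θ sin δ cos φ₁, cos δ − sin φ₁ sin φ₂) = -63.46324°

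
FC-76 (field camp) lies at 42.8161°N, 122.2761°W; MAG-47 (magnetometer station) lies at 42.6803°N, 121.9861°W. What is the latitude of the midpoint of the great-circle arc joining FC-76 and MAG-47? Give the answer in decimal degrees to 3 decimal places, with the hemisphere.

42.748°N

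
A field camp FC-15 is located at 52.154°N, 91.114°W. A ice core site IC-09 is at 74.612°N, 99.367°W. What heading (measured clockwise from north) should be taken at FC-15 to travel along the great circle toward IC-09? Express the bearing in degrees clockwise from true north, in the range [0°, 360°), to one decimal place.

Δλ = -8.2530°
y = sin Δλ · cos φ₂ = -0.038090
x = cos φ₁ sin φ₂ − sin φ₁ cos φ₂ cos Δλ = 0.384176
θ = atan2(y, x) = -5.6622° → 354.3378° (mod 360°)

354.3°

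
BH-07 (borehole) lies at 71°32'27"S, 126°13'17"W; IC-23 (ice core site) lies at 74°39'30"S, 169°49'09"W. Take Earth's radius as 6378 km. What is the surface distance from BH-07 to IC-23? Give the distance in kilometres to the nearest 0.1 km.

BH-07: φ = -71.54083°, λ = -126.22139°
IC-23: φ = -74.65833°, λ = -169.81917°
Δφ = -3.1175°,  Δλ = -43.5978°
a = sin²(Δφ/2) + cos φ₁ cos φ₂ sin²(Δλ/2) = 0.012292
c = 2·arcsin(√a) = 0.222197 rad = 12.7309°
d = R·c = 6378 × 0.222197 = 1417.2 km

1417.2 km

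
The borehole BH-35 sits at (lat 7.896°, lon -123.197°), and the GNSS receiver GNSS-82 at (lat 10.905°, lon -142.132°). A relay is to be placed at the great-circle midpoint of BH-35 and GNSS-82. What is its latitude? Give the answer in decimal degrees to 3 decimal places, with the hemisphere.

Bx = cos φ₂ cos Δλ = 0.928807,  By = cos φ₂ sin Δλ = -0.318636
φₘ = atan2(sin φ₁ + sin φ₂, √((cos φ₁ + Bx)² + By²)) = 9.52795°
λₘ = λ₁ + atan2(By, cos φ₁ + Bx) = -132.62295°

9.528°N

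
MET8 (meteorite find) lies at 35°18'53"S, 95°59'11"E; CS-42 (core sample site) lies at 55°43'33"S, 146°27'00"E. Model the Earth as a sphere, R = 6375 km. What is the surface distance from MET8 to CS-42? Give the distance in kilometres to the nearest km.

MET8: φ = -35.31472°, λ = +95.98639°
CS-42: φ = -55.72583°, λ = +146.45000°
Δφ = -20.4111°,  Δλ = 50.4636°
a = sin²(Δφ/2) + cos φ₁ cos φ₂ sin²(Δλ/2) = 0.114896
c = 2·arcsin(√a) = 0.691630 rad = 39.6275°
d = R·c = 6375 × 0.691630 = 4409.1 km

4409 km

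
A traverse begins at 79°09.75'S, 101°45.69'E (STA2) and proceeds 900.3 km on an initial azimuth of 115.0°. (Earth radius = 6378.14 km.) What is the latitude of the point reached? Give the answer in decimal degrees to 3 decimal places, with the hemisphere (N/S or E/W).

STA2: φ = -79.16250°, λ = +101.76150°
δ = d/R = 900.3/6378.14 = 0.141154 rad
φ₂ = arcsin(sin φ₁ cos δ + cos φ₁ sin δ cos θ)
   = arcsin(-0.98216·0.99005 + 0.18802·0.14069·-0.42262) = -79.60122°
λ₂ = λ₁ + atan2(sin θ sin δ cos φ₁, cos δ − sin φ₁ sin φ₂) = 146.70457°

79.601°S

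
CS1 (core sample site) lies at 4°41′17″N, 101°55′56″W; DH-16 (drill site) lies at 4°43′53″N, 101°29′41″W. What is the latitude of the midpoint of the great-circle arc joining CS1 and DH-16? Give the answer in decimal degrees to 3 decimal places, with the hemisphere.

4.710°N

CS1: φ = +4.68806°, λ = -101.93222°
DH-16: φ = +4.73139°, λ = -101.49472°
Bx = cos φ₂ cos Δλ = 0.996563,  By = cos φ₂ sin Δλ = 0.007610
φₘ = atan2(sin φ₁ + sin φ₂, √((cos φ₁ + Bx)² + By²)) = 4.70976°
λₘ = λ₁ + atan2(By, cos φ₁ + Bx) = -101.71348°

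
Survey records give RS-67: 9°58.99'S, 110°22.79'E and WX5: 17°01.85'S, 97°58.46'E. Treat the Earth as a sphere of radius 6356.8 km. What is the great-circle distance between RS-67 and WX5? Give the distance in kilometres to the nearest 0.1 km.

1549.0 km

RS-67: φ = -9.98317°, λ = +110.37983°
WX5: φ = -17.03083°, λ = +97.97433°
Δφ = -7.0477°,  Δλ = -12.4055°
a = sin²(Δφ/2) + cos φ₁ cos φ₂ sin²(Δλ/2) = 0.014771
c = 2·arcsin(√a) = 0.243674 rad = 13.9615°
d = R·c = 6356.8 × 0.243674 = 1549.0 km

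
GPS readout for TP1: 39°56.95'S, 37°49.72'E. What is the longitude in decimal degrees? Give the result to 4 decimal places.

37.8287°E

37° + 49.72′/60 = 37 + 0.82867 = 37.8287°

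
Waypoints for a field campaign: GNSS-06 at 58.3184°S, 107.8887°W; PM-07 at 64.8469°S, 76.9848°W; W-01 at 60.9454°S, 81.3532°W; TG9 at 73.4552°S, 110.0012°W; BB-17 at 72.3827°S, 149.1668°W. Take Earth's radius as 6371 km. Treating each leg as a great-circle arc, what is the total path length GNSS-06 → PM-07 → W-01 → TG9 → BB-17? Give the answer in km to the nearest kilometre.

GNSS-06→PM-07: c = 0.277207 rad, d = 1766.09 km
PM-07→W-01: c = 0.076401 rad, d = 486.75 km
W-01→TG9: c = 0.286180 rad, d = 1823.25 km
TG9→BB-17: c = 0.198006 rad, d = 1261.50 km
Total = 1766.09 + 486.75 + 1823.25 + 1261.50 = 5337.59 km

5338 km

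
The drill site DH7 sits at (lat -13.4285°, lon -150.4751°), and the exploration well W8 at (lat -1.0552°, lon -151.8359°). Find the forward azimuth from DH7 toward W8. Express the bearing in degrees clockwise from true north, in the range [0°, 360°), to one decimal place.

353.7°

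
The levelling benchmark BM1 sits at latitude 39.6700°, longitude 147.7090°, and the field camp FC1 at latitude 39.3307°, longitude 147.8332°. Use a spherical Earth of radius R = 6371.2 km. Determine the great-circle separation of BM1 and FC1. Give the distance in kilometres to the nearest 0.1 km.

Δφ = -0.3393°,  Δλ = 0.1242°
a = sin²(Δφ/2) + cos φ₁ cos φ₂ sin²(Δλ/2) = 0.000009
c = 2·arcsin(√a) = 0.006154 rad = 0.3526°
d = R·c = 6371.2 × 0.006154 = 39.2 km

39.2 km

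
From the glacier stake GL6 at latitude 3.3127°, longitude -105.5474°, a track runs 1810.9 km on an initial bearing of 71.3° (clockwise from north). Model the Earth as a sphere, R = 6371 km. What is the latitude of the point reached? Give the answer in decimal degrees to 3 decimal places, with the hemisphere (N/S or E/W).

δ = d/R = 1810.9/6371 = 0.284241 rad
φ₂ = arcsin(sin φ₁ cos δ + cos φ₁ sin δ cos θ)
   = arcsin(0.05779·0.95987 + 0.99833·0.28043·0.32061) = 8.35035°
λ₂ = λ₁ + atan2(sin θ sin δ cos φ₁, cos δ − sin φ₁ sin φ₂) = -89.97407°

8.350°N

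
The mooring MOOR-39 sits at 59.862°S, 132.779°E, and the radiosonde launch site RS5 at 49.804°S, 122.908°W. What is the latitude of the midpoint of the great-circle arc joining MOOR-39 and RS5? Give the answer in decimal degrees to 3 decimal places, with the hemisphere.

66.356°S

Bx = cos φ₂ cos Δλ = -0.159556,  By = cos φ₂ sin Δλ = 0.625371
φₘ = atan2(sin φ₁ + sin φ₂, √((cos φ₁ + Bx)² + By²)) = -66.35606°
λₘ = λ₁ + atan2(By, cos φ₁ + Bx) = -165.93142°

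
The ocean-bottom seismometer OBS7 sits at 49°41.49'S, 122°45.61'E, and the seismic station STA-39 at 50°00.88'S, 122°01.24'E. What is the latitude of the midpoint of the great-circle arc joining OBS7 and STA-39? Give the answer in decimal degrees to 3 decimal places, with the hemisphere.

49.854°S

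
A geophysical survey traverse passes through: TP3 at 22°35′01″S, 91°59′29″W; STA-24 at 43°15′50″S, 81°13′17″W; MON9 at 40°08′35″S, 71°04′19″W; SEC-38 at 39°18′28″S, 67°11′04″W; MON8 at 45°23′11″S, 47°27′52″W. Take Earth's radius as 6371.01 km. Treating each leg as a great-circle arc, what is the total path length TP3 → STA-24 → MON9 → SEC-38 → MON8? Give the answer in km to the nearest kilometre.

5510 km

TP3: φ = -22.58361°, λ = -91.99139°
STA-24: φ = -43.26389°, λ = -81.22139°
MON9: φ = -40.14306°, λ = -71.07194°
SEC-38: φ = -39.30778°, λ = -67.18444°
MON8: φ = -45.38639°, λ = -47.46444°
TP3→STA-24: c = 0.393110 rad, d = 2504.51 km
STA-24→MON9: c = 0.142909 rad, d = 910.47 km
MON9→SEC-38: c = 0.054177 rad, d = 345.16 km
SEC-38→MON8: c = 0.274698 rad, d = 1750.10 km
Total = 2504.51 + 910.47 + 345.16 + 1750.10 = 5510.25 km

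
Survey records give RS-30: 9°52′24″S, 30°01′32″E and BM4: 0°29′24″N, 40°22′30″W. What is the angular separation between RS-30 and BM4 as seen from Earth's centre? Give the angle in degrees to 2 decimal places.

RS-30: φ = -9.87333°, λ = +30.02556°
BM4: φ = +0.49000°, λ = -40.37500°
Δφ = 10.3633°,  Δλ = -70.4006°
a = sin²(Δφ/2) + cos φ₁ cos φ₂ sin²(Δλ/2) = 0.335502
c = 2·arcsin(√a) = 1.235556 rad = 70.7922°

70.79°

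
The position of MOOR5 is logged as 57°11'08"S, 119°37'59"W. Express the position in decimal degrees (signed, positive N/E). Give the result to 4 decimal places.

lat: 57.1856° S → -57.1856°
lon: 119.6331° W → -119.6331°

-57.1856°, -119.6331°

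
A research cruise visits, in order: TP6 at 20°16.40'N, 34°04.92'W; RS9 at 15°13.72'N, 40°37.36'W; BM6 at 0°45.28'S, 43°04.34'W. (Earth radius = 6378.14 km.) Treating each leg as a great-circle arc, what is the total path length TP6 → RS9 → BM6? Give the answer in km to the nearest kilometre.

2692 km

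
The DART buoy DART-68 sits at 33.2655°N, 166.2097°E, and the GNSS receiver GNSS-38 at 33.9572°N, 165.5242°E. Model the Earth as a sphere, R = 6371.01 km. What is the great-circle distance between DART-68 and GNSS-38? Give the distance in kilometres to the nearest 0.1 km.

99.7 km

Δφ = 0.6917°,  Δλ = -0.6855°
a = sin²(Δφ/2) + cos φ₁ cos φ₂ sin²(Δλ/2) = 0.000061
c = 2·arcsin(√a) = 0.015653 rad = 0.8969°
d = R·c = 6371.01 × 0.015653 = 99.7 km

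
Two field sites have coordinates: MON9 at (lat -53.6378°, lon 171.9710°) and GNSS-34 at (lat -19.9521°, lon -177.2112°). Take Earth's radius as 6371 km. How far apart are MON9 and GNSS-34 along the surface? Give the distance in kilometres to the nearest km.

Δφ = 33.6857°,  Δλ = 10.8178°
a = sin²(Δφ/2) + cos φ₁ cos φ₂ sin²(Δλ/2) = 0.088906
c = 2·arcsin(√a) = 0.605551 rad = 34.6955°
d = R·c = 6371 × 0.605551 = 3858.0 km

3858 km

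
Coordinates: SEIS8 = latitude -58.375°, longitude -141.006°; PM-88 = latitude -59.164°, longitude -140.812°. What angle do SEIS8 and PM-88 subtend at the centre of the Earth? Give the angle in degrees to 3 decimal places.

0.795°

Δφ = -0.7890°,  Δλ = 0.1940°
a = sin²(Δφ/2) + cos φ₁ cos φ₂ sin²(Δλ/2) = 0.000048
c = 2·arcsin(√a) = 0.013882 rad = 0.7954°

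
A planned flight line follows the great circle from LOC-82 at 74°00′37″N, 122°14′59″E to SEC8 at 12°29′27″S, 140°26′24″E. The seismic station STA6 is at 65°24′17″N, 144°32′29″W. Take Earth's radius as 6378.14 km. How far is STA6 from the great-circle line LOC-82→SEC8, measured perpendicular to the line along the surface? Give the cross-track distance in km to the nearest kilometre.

LOC-82: φ = +74.01028°, λ = +122.24972°
SEC8: φ = -12.49083°, λ = +140.44000°
STA6: φ = +65.40472°, λ = -144.54139°
δ₁₃ = central angle LOC-82→STA6 = 0.520292 rad  (haversine)
θ₁₃ = bearing LOC-82→STA6 = 56.710°,  θ₁₂ = bearing LOC-82→SEC8 = 162.234°
dₓₜ = R·arcsin(sin δ₁₃ · sin(θ₁₃ − θ₁₂)) = 6378.14·arcsin(0.49713·sin(-105.524°)) = -3185.950 km
|dₓₜ| = 3185.950 km

3186 km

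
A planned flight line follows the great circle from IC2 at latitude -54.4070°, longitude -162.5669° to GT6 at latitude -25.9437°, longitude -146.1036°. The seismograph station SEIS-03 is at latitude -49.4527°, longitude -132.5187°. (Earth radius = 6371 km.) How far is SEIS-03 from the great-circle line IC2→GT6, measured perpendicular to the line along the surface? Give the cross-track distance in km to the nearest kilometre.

1776 km

δ₁₃ = central angle IC2→SEIS-03 = 0.331933 rad  (haversine)
θ₁₃ = bearing IC2→SEIS-03 = 87.306°,  θ₁₂ = bearing IC2→GT6 = 29.709°
dₓₜ = R·arcsin(sin δ₁₃ · sin(θ₁₃ − θ₁₂)) = 6371·arcsin(0.32587·sin(57.597°)) = 1775.773 km
|dₓₜ| = 1775.773 km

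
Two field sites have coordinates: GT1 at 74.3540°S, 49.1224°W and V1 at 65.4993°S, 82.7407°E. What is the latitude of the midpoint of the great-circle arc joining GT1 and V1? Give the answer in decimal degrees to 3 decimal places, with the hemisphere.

80.634°S

Bx = cos φ₂ cos Δλ = -0.276754,  By = cos φ₂ sin Δλ = 0.308848
φₘ = atan2(sin φ₁ + sin φ₂, √((cos φ₁ + Bx)² + By²)) = -80.63361°
λₘ = λ₁ + atan2(By, cos φ₁ + Bx) = 42.18733°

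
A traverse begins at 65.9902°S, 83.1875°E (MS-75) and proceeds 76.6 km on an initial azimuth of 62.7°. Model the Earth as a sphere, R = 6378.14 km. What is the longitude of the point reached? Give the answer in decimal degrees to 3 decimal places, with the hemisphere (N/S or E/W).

84.672°E

δ = d/R = 76.6/6378.14 = 0.012010 rad
φ₂ = arcsin(sin φ₁ cos δ + cos φ₁ sin δ cos θ)
   = arcsin(-0.91348·0.99993 + 0.40689·0.01201·0.45865) = -65.66737°
λ₂ = λ₁ + atan2(sin θ sin δ cos φ₁, cos δ − sin φ₁ sin φ₂) = 84.67165°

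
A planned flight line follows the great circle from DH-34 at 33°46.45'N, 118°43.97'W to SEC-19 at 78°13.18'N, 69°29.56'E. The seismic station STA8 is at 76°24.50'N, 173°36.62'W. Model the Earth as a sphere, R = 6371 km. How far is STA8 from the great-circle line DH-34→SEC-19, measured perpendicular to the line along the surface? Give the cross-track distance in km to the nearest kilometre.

1082 km

DH-34: φ = +33.77417°, λ = -118.73283°
SEC-19: φ = +78.21967°, λ = +69.49267°
STA8: φ = +76.40833°, λ = -173.61033°
δ₁₃ = central angle DH-34→STA8 = 0.859604 rad  (haversine)
θ₁₃ = bearing DH-34→STA8 = 345.302°,  θ₁₂ = bearing DH-34→SEC-19 = 358.193°
dₓₜ = R·arcsin(sin δ₁₃ · sin(θ₁₃ − θ₁₂)) = 6371·arcsin(0.75758·sin(-12.891°)) = -1081.990 km
|dₓₜ| = 1081.990 km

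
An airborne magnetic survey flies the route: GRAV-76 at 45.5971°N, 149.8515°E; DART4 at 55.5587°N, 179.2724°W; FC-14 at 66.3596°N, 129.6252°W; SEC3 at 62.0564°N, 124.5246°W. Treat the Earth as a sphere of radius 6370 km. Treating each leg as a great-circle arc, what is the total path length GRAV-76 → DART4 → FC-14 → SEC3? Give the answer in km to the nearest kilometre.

GRAV-76→DART4: c = 0.379522 rad, d = 2417.56 km
DART4→FC-14: c = 0.445628 rad, d = 2838.65 km
FC-14→SEC3: c = 0.084442 rad, d = 537.90 km
Total = 2417.56 + 2838.65 + 537.90 = 5794.11 km

5794 km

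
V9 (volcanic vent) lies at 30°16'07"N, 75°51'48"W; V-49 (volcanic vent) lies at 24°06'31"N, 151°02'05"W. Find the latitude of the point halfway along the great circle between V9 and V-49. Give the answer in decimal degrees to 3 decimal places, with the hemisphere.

V9: φ = +30.26861°, λ = -75.86333°
V-49: φ = +24.10861°, λ = -151.03472°
Bx = cos φ₂ cos Δλ = 0.233605,  By = cos φ₂ sin Δλ = -0.882374
φₘ = atan2(sin φ₁ + sin φ₂, √((cos φ₁ + Bx)² + By²)) = 32.94631°
λₘ = λ₁ + atan2(By, cos φ₁ + Bx) = -114.66779°

32.946°N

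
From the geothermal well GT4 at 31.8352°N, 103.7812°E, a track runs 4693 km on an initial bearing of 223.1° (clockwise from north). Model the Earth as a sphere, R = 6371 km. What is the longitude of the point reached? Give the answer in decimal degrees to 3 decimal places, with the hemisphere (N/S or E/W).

δ = d/R = 4693/6371 = 0.736619 rad
φ₂ = arcsin(sin φ₁ cos δ + cos φ₁ sin δ cos θ)
   = arcsin(0.52748·0.74074 + 0.84957·0.67179·-0.73016) = -1.48981°
λ₂ = λ₁ + atan2(sin θ sin δ cos φ₁, cos δ − sin φ₁ sin φ₂) = 76.44765°

76.448°E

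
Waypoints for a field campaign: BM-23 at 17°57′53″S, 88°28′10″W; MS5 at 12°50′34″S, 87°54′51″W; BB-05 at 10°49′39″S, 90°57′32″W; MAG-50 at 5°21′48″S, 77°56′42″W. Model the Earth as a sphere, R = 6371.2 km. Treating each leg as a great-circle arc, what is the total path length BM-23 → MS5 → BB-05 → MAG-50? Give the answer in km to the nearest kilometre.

2528 km

BM-23: φ = -17.96472°, λ = -88.46944°
MS5: φ = -12.84278°, λ = -87.91417°
BB-05: φ = -10.82750°, λ = -90.95889°
MAG-50: φ = -5.36333°, λ = -77.94500°
BM-23→MS5: c = 0.089881 rad, d = 572.65 km
MS5→BB-05: c = 0.062785 rad, d = 400.01 km
BB-05→MAG-50: c = 0.244167 rad, d = 1555.63 km
Total = 572.65 + 400.01 + 1555.63 = 2528.30 km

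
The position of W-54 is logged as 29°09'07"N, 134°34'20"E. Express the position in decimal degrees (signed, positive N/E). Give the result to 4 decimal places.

lat: 29.1519° N → +29.1519°
lon: 134.5722° E → +134.5722°

+29.1519°, +134.5722°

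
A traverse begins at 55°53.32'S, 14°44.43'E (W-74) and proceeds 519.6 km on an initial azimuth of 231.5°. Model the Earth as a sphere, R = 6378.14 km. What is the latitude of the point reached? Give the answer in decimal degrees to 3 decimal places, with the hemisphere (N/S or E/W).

58.607°S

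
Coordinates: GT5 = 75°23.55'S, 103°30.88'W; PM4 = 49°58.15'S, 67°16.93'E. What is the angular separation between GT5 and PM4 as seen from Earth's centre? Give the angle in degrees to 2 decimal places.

GT5: φ = -75.39250°, λ = -103.51467°
PM4: φ = -49.96917°, λ = +67.28217°
Δφ = 25.4233°,  Δλ = 170.7968°
a = sin²(Δφ/2) + cos φ₁ cos φ₂ sin²(Δλ/2) = 0.209588
c = 2·arcsin(√a) = 0.951056 rad = 54.4915°

54.49°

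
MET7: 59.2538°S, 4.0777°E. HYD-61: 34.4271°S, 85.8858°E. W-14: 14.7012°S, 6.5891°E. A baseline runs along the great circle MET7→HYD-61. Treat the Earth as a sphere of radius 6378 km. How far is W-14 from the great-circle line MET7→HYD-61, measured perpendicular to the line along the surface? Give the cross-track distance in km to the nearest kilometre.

δ₁₃ = central angle MET7→W-14 = 0.778266 rad  (haversine)
θ₁₃ = bearing MET7→W-14 = 3.461°,  θ₁₂ = bearing MET7→HYD-61 = 102.969°
dₓₜ = R·arcsin(sin δ₁₃ · sin(θ₁₃ − θ₁₂)) = 6378·arcsin(0.70205·sin(-99.508°)) = -4877.978 km
|dₓₜ| = 4877.978 km

4878 km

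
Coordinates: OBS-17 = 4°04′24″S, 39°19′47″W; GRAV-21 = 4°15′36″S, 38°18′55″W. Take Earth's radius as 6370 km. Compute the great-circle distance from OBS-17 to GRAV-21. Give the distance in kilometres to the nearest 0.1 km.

OBS-17: φ = -4.07333°, λ = -39.32972°
GRAV-21: φ = -4.26000°, λ = -38.31528°
Δφ = -0.1867°,  Δλ = 1.0144°
a = sin²(Δφ/2) + cos φ₁ cos φ₂ sin²(Δλ/2) = 0.000081
c = 2·arcsin(√a) = 0.017957 rad = 1.0288°
d = R·c = 6370 × 0.017957 = 114.4 km

114.4 km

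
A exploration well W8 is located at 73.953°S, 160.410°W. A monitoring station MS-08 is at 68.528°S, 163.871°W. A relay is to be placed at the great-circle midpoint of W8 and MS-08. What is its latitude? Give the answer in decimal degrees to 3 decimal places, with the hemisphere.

71.248°S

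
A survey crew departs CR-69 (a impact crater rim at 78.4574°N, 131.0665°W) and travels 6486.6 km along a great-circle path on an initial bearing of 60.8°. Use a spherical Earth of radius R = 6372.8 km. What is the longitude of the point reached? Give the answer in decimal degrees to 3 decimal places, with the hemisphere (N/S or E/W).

δ = d/R = 6486.6/6372.8 = 1.017857 rad
φ₂ = arcsin(sin φ₁ cos δ + cos φ₁ sin δ cos θ)
   = arcsin(0.97978·0.52519 + 0.20010·0.85098·0.48786) = 36.70118°
λ₂ = λ₁ + atan2(sin θ sin δ cos φ₁, cos δ − sin φ₁ sin φ₂) = -18.96393°

18.964°W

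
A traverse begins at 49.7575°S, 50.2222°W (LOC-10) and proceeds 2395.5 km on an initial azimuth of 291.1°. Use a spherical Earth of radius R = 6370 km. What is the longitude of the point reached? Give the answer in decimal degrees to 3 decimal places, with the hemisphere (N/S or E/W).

76.245°W

δ = d/R = 2395.5/6370 = 0.376060 rad
φ₂ = arcsin(sin φ₁ cos δ + cos φ₁ sin δ cos θ)
   = arcsin(-0.76332·0.93012 + 0.64602·0.36726·0.36000) = -38.65017°
λ₂ = λ₁ + atan2(sin θ sin δ cos φ₁, cos δ − sin φ₁ sin φ₂) = -76.24494°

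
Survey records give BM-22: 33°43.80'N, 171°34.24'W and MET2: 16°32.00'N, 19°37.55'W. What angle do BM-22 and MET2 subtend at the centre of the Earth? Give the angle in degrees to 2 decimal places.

BM-22: φ = +33.73000°, λ = -171.57067°
MET2: φ = +16.53333°, λ = -19.62583°
Δφ = -17.1967°,  Δλ = 151.9448°
a = sin²(Δφ/2) + cos φ₁ cos φ₂ sin²(Δλ/2) = 0.772788
c = 2·arcsin(√a) = 2.147873 rad = 123.0640°

123.06°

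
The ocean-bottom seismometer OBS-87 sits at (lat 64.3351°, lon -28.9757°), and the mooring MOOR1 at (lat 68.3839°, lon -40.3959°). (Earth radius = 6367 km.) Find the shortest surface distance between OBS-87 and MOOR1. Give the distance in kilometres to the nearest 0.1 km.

677.4 km

Δφ = 4.0488°,  Δλ = -11.4202°
a = sin²(Δφ/2) + cos φ₁ cos φ₂ sin²(Δλ/2) = 0.002827
c = 2·arcsin(√a) = 0.106395 rad = 6.0960°
d = R·c = 6367 × 0.106395 = 677.4 km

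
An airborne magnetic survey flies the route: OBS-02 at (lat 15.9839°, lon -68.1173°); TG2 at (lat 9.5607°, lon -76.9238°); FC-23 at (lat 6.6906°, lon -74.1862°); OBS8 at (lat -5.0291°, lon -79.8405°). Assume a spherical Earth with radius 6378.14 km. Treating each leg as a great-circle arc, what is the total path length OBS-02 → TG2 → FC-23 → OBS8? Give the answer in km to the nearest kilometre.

OBS-02→TG2: c = 0.187105 rad, d = 1193.38 km
TG2→FC-23: c = 0.068892 rad, d = 439.40 km
FC-23→OBS8: c = 0.227030 rad, d = 1448.03 km
Total = 1193.38 + 439.40 + 1448.03 = 3080.81 km

3081 km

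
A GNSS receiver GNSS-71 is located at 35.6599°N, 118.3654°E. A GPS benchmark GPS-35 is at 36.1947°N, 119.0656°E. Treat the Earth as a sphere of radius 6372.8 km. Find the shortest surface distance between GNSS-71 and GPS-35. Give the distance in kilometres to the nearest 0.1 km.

Δφ = 0.5348°,  Δλ = 0.7002°
a = sin²(Δφ/2) + cos φ₁ cos φ₂ sin²(Δλ/2) = 0.000046
c = 2·arcsin(√a) = 0.013603 rad = 0.7794°
d = R·c = 6372.8 × 0.013603 = 86.7 km

86.7 km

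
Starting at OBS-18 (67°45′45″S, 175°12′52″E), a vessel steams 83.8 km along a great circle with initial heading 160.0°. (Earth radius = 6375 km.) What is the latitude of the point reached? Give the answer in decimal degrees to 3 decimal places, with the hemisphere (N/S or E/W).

OBS-18: φ = -67.76250°, λ = +175.21444°
δ = d/R = 83.8/6375 = 0.013145 rad
φ₂ = arcsin(sin φ₁ cos δ + cos φ₁ sin δ cos θ)
   = arcsin(-0.92562·0.99991 + 0.37845·0.01314·-0.93969) = -68.46877°
λ₂ = λ₁ + atan2(sin θ sin δ cos φ₁, cos δ − sin φ₁ sin φ₂) = 175.91632°

68.469°S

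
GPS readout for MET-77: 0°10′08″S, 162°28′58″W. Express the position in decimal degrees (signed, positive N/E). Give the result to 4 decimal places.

lat: 0.1689° S → -0.1689°
lon: 162.4828° W → -162.4828°

-0.1689°, -162.4828°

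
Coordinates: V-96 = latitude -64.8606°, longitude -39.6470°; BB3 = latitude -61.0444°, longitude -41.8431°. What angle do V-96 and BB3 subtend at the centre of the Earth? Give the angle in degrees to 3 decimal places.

Δφ = 3.8162°,  Δλ = -2.1961°
a = sin²(Δφ/2) + cos φ₁ cos φ₂ sin²(Δλ/2) = 0.001184
c = 2·arcsin(√a) = 0.068838 rad = 3.9441°

3.944°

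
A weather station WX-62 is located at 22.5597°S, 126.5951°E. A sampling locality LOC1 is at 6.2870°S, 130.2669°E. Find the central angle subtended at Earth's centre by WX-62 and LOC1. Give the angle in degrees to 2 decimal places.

Δφ = 16.2727°,  Δλ = 3.6718°
a = sin²(Δφ/2) + cos φ₁ cos φ₂ sin²(Δλ/2) = 0.020973
c = 2·arcsin(√a) = 0.290661 rad = 16.6536°

16.65°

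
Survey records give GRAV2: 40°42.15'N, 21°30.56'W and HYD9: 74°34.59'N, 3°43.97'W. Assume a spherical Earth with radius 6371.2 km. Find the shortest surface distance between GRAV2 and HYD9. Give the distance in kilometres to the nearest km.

GRAV2: φ = +40.70250°, λ = -21.50933°
HYD9: φ = +74.57650°, λ = -3.73283°
Δφ = 33.8740°,  Δλ = 17.7765°
a = sin²(Δφ/2) + cos φ₁ cos φ₂ sin²(Δλ/2) = 0.089681
c = 2·arcsin(√a) = 0.608268 rad = 34.8512°
d = R·c = 6371.2 × 0.608268 = 3875.4 km

3875 km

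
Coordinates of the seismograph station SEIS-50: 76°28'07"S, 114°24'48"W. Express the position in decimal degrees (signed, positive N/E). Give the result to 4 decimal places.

-76.4686°, -114.4133°

lat: 76.4686° S → -76.4686°
lon: 114.4133° W → -114.4133°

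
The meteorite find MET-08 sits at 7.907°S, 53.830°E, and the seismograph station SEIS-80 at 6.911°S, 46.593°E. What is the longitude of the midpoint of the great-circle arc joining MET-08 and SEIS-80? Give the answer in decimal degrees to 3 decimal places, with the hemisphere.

Bx = cos φ₂ cos Δλ = 0.984826,  By = cos φ₂ sin Δλ = -0.125059
φₘ = atan2(sin φ₁ + sin φ₂, √((cos φ₁ + Bx)² + By²)) = -7.42364°
λₘ = λ₁ + atan2(By, cos φ₁ + Bx) = 50.20740°

50.207°E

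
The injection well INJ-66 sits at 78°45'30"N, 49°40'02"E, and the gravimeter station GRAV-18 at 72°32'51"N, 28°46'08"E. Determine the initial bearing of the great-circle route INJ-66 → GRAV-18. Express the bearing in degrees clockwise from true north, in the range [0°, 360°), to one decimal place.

230.3°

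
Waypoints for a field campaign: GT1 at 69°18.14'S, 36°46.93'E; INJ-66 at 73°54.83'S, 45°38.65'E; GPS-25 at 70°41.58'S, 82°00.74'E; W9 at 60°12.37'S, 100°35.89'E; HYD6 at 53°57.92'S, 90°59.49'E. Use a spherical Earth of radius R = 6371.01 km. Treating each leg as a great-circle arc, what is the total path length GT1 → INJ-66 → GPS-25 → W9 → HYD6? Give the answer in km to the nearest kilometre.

4194 km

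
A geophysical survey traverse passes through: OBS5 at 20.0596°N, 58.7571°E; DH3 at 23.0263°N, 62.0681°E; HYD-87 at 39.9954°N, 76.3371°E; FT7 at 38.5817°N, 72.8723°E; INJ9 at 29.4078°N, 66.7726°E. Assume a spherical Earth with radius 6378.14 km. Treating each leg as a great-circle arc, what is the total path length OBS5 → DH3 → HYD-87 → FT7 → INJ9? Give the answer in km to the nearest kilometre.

OBS5→DH3: c = 0.074627 rad, d = 475.98 km
DH3→HYD-87: c = 0.363352 rad, d = 2317.51 km
HYD-87→FT7: c = 0.052903 rad, d = 337.42 km
FT7→INJ9: c = 0.182717 rad, d = 1165.40 km
Total = 475.98 + 2317.51 + 337.42 + 1165.40 = 4296.31 km

4296 km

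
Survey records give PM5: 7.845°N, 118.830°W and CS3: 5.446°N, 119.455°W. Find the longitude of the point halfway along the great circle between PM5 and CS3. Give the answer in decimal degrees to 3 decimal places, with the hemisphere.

119.143°W

Bx = cos φ₂ cos Δλ = 0.995427,  By = cos φ₂ sin Δλ = -0.010859
φₘ = atan2(sin φ₁ + sin φ₂, √((cos φ₁ + Bx)² + By²)) = 6.64560°
λₘ = λ₁ + atan2(By, cos φ₁ + Bx) = -119.14326°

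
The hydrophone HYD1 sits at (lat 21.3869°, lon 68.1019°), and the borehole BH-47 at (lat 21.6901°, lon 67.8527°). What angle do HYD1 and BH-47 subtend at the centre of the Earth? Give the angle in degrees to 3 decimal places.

0.382°

Δφ = 0.3032°,  Δλ = -0.2492°
a = sin²(Δφ/2) + cos φ₁ cos φ₂ sin²(Δλ/2) = 0.000011
c = 2·arcsin(√a) = 0.006661 rad = 0.3817°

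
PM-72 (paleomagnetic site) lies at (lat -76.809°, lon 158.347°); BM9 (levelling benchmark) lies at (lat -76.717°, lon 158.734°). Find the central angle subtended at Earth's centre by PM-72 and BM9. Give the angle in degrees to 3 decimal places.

0.128°

Δφ = 0.0920°,  Δλ = 0.3870°
a = sin²(Δφ/2) + cos φ₁ cos φ₂ sin²(Δλ/2) = 0.000001
c = 2·arcsin(√a) = 0.002229 rad = 0.1277°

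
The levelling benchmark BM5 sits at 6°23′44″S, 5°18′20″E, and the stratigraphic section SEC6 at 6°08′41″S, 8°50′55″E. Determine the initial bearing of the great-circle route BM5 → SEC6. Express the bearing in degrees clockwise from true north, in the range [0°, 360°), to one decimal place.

86.1°

BM5: φ = -6.39556°, λ = +5.30556°
SEC6: φ = -6.14472°, λ = +8.84861°
Δλ = 3.5431°
y = sin Δλ · cos φ₂ = 0.061444
x = cos φ₁ sin φ₂ − sin φ₁ cos φ₂ cos Δλ = 0.004166
θ = atan2(y, x) = 86.1210° → 86.1210° (mod 360°)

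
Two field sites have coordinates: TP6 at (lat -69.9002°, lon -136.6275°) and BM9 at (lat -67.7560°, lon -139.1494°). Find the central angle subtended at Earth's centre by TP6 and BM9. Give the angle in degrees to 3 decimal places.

2.329°

Δφ = 2.1442°,  Δλ = -2.5219°
a = sin²(Δφ/2) + cos φ₁ cos φ₂ sin²(Δλ/2) = 0.000413
c = 2·arcsin(√a) = 0.040652 rad = 2.3292°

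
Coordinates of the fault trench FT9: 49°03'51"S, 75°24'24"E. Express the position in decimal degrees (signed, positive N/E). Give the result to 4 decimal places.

lat: 49.0642° S → -49.0642°
lon: 75.4067° E → +75.4067°

-49.0642°, +75.4067°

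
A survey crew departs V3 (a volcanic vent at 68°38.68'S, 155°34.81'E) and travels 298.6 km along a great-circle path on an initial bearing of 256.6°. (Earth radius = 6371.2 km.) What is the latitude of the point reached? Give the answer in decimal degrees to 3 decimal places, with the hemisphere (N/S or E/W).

V3: φ = -68.64467°, λ = +155.58017°
δ = d/R = 298.6/6371.2 = 0.046867 rad
φ₂ = arcsin(sin φ₁ cos δ + cos φ₁ sin δ cos θ)
   = arcsin(-0.93134·0.99890 + 0.36415·0.04685·-0.23175) = -69.11069°
λ₂ = λ₁ + atan2(sin θ sin δ cos φ₁, cos δ − sin φ₁ sin φ₂) = 148.23676°

69.111°S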